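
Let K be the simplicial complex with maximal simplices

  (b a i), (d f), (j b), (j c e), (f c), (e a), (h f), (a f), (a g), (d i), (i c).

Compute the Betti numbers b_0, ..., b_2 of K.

b_0 = 1, b_1 = 4, b_2 = 0.

We work with the vertex ordering a < b < c < d < e < f < g < h < i < j. The simplices of K, each written with vertices in increasing order, are:

  0-simplices (10): a, b, c, d, e, f, g, h, i, j
  1-simplices (15): ab, ae, af, ag, ai, bi, bj, ce, cf, ci, cj, df, di, ej, fh
  2-simplices (2): abi, cej

Hence C_0 ≅ Z^10, C_1 ≅ Z^15, C_2 ≅ Z^2.

Boundary ∂_1: C_1 → C_0 maps an edge to its endpoints' difference, ∂[p,q] = q − p.
As a 10×15 matrix over Z this has rank 9, with invariant factors (1,1,1,1,1,1,1,1,1).

Boundary ∂_2: C_2 → C_1 maps a triangle to the signed sum of its edges. For instance
  ∂cej = ej − cj + ce,
  ∂abi = bi − ai + ab.
The resulting 15×2 matrix has rank 2, and its Smith normal form has invariant factors (1,1).

Now H_k = ker ∂_k / im ∂_{k+1}, so:

  H_0: rank C_0 − rank ∂_1 = 10 − 9 = 1, and the invariant factors of ∂_1 are all 1, so H_0 ≅ Z.
  H_1: rank ker ∂_1 − rank ∂_2 = (15 − 9) − 2 = 4, and the invariant factors of ∂_2 are all 1, so H_1 ≅ Z^4.
  H_2: rank ker ∂_2 − rank ∂_3 = (2 − 2) − 0 = 0, and there is no ∂_3, so H_2 ≅ 0.

As a check, the Euler characteristic is 10 − 15 + 2 = -3, which agrees with 1 − 4 + 0 = -3.

Hence the Betti numbers are b_0 = 1, b_1 = 4, b_2 = 0.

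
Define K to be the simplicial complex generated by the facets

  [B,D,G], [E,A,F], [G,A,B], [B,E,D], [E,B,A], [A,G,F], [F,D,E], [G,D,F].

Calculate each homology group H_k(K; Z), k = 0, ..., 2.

H_0 = Z,  H_1 = 0,  H_2 = Z.

K has 6 vertices, 12 edges, 8 triangles.
rank ∂_0 = 0, rank ∂_1 = 5 ⇒ b_0 = 6 − 0 − 5 = 1; all invariant factors of ∂_1 are 1 so no torsion. So H_0 ≅ Z.
rank ∂_1 = 5, rank ∂_2 = 7 ⇒ b_1 = 12 − 5 − 7 = 0; all invariant factors of ∂_2 are 1 so no torsion. So H_1 ≅ 0.
rank ∂_2 = 7, rank ∂_3 = 0 ⇒ b_2 = 8 − 7 − 0 = 1. So H_2 ≅ Z.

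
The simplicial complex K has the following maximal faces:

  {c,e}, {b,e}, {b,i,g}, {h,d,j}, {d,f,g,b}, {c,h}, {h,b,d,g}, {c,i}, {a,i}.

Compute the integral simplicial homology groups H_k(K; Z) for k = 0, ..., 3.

H_0 ≅ Z,  H_1 ≅ Z^2,  H_2 = 0,  H_3 = 0.

We work with the vertex ordering a < b < c < d < e < f < g < h < i < j. The simplices of K, each written with vertices in increasing order, are:

  0-simplices (10): a, b, c, d, e, f, g, h, i, j
  1-simplices (18): ai, bd, be, bf, bg, bh, bi, ce, ch, ci, df, dg, dh, dj, fg, gh, gi, hj
  2-simplices (9): bdf, bdg, bdh, bfg, bgh, bgi, dfg, dgh, dhj
  3-simplices (2): bdfg, bdgh

giving chain groups C_0 ≅ Z^10, C_1 ≅ Z^18, C_2 ≅ Z^9, C_3 ≅ Z^2.

∂_1: C_1 → C_0 maps an edge to its endpoints' difference, ∂[p,q] = q − p.
The resulting 10×18 matrix has rank 9, and its Smith normal form has invariant factors (1,1,1,1,1,1,1,1,1).

Boundary ∂_2: C_2 → C_1 acts by ∂[p,q,r] = [q,r] − [p,r] + [p,q]. For instance
  ∂bgi = gi − bi + bg,
  ∂bdh = dh − bh + bd.
The 18×9 boundary matrix has rank 7 and Smith normal form diag(1,1,1,1,1,1,1).

∂_3: C_3 → C_2 sends each 3-simplex σ to the alternating sum Σ_i (−1)^i (σ with its i-th vertex removed). For instance
  ∂bdgh = dgh − bgh + bdh − bdg,
  ∂bdfg = dfg − bfg + bdg − bdf.
The resulting 9×2 matrix has rank 2, and its Smith normal form has invariant factors (1,1).

Now H_k = ker ∂_k / im ∂_{k+1}, so:

  H_0: rank C_0 − rank ∂_1 = 10 − 9 = 1, and the invariant factors of ∂_1 are all 1, so H_0 ≅ Z.
  H_1: rank ker ∂_1 − rank ∂_2 = (18 − 9) − 7 = 2, and the invariant factors of ∂_2 are all 1, so H_1 ≅ Z^2.
  H_2: rank ker ∂_2 − rank ∂_3 = (9 − 7) − 2 = 0, and the invariant factors of ∂_3 are all 1, so H_2 ≅ 0.
  H_3: rank ker ∂_3 − rank ∂_4 = (2 − 2) − 0 = 0, and there is no ∂_4, so H_3 ≅ 0.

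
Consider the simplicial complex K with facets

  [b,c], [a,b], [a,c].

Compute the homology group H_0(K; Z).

Take the total order a < b < c on the vertex set. Then K (dimension 1) consists of the simplices:

  0-simplices (3): a, b, c
  1-simplices (3): ab, ac, bc

giving chain groups C_0 ≅ Z^3, C_1 ≅ Z^3.

Boundary ∂_1: C_1 → C_0 sends each edge [p,q] (with p < q) to q − p.
The resulting 3×3 matrix has rank 2, and its Smith normal form has invariant factors (1,1).

Reading off H_k = ker ∂_k / im ∂_{k+1}:

  H_0: rank C_0 − rank ∂_1 = 3 − 2 = 1, and the invariant factors of ∂_1 are all 1, so H_0 = Z.

H_0 ≅ Z.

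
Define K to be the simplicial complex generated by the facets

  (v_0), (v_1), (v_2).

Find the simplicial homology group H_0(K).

H_0 ≅ Z^3.

Fix the vertex order v_0 < v_1 < v_2 and write every simplex with vertices in increasing order. Then dim K = 0 and the simplices of K are:

  0-simplices (3): [v_0], [v_1], [v_2]

Hence C_0 ≅ Z^3.

Computing H_k = (kernel of ∂_k) / (image of ∂_{k+1}):

  H_0: rank C_0 − rank ∂_1 = 3 − 0 = 3, and there is no ∂_1, so H_0 ≅ Z^3.

(K is a triangulation of a set of 3 points.)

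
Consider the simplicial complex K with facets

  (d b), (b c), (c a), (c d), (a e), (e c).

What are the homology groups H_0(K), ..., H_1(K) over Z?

Take the total order a < b < c < d < e on the vertex set. Then K (dimension 1) consists of the simplices:

  0-simplices (5): a, b, c, d, e
  1-simplices (6): ac, ae, bc, bd, cd, ce

giving chain groups C_0 ≅ Z^5, C_1 ≅ Z^6.

∂_1: C_1 → C_0 maps an edge to its endpoints' difference, ∂[p,q] = q − p. For instance
  ∂ce = e − c.
The resulting 5×6 matrix has rank 4, and its Smith normal form has invariant factors (1,1,1,1).

Reading off H_k = ker ∂_k / im ∂_{k+1}:

  H_0: rank C_0 − rank ∂_1 = 5 − 4 = 1, and the invariant factors of ∂_1 are all 1, so H_0 = Z.
  H_1: rank ker ∂_1 − rank ∂_2 = (6 − 4) − 0 = 2, and there is no ∂_2, so H_1 = Z^2.

H_0 ≅ Z,  H_1 ≅ Z^2.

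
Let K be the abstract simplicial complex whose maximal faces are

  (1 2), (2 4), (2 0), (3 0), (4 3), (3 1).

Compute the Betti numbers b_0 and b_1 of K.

b_0 = 1, b_1 = 2.

K has 5 vertices, 6 edges.
rank ∂_0 = 0, rank ∂_1 = 4 ⇒ b_0 = 5 − 0 − 4 = 1; all invariant factors of ∂_1 are 1 so no torsion. So H_0 = Z.
rank ∂_1 = 4, rank ∂_2 = 0 ⇒ b_1 = 6 − 4 − 0 = 2. So H_1 = Z^2.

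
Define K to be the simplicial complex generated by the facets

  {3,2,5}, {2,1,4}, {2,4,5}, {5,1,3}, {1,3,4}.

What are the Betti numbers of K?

K has 5 vertices, 10 edges, 5 triangles.
rank ∂_0 = 0, rank ∂_1 = 4 ⇒ b_0 = 5 − 0 − 4 = 1; all invariant factors of ∂_1 are 1 so no torsion. So H_0 ≅ Z.
rank ∂_1 = 4, rank ∂_2 = 5 ⇒ b_1 = 10 − 4 − 5 = 1; all invariant factors of ∂_2 are 1 so no torsion. So H_1 ≅ Z.
rank ∂_2 = 5, rank ∂_3 = 0 ⇒ b_2 = 5 − 5 − 0 = 0. So H_2 ≅ 0.

b_0 = 1, b_1 = 1, b_2 = 0.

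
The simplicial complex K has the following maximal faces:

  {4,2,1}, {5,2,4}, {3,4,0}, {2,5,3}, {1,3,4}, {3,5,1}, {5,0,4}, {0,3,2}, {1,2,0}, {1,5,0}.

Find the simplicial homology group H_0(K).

Take the total order 0 < 1 < 2 < 3 < 4 < 5 on the vertex set. Then K (dimension 2) consists of the simplices:

  0-simplices (6): [0], [1], [2], [3], [4], [5]
  1-simplices (15): [0,1], [0,2], [0,3], [0,4], [0,5], [1,2], [1,3], [1,4], [1,5], [2,3], [2,4], [2,5], [3,4], [3,5], [4,5]
  2-simplices (10): [0,1,2], [0,1,5], [0,2,3], [0,3,4], [0,4,5], [1,2,4], [1,3,4], [1,3,5], [2,3,5], [2,4,5]

giving chain groups C_0 ≅ Z^6, C_1 ≅ Z^15, C_2 ≅ Z^10.

The boundary map ∂_1: C_1 → C_0 sends each edge [p,q] (with p < q) to q − p. For instance
  ∂[3,4] = [4] − [3].
This gives a 6×15 integer matrix of rank 5; reducing to Smith normal form yields diagonal entries (1,1,1,1,1).

The boundary map ∂_2: C_2 → C_1 sends each 2-simplex [p,q,r] to [q,r] − [p,r] + [p,q]. For instance
  ∂[0,4,5] = [4,5] − [0,5] + [0,4],
  ∂[0,1,5] = [1,5] − [0,5] + [0,1].
This gives a 15×10 integer matrix of rank 10; reducing to Smith normal form yields diagonal entries (1,1,1,1,1,1,1,1,1,2).

From H_k ≅ ker(∂_k) / im(∂_{k+1}) we obtain:

  H_0: rank C_0 − rank ∂_1 = 6 − 5 = 1, and the invariant factors of ∂_1 are all 1, so H_0 ≅ Z.

H_0 = Z.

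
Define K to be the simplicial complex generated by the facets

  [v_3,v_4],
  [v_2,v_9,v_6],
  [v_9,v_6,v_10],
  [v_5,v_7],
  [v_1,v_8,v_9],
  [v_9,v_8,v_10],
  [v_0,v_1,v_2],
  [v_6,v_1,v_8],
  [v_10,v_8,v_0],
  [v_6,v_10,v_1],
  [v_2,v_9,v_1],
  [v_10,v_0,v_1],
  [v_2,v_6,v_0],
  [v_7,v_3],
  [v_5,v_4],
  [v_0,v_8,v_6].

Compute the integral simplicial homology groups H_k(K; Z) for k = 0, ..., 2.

H_0 = Z^2,  H_1 = Z ⊕ Z/2Z,  H_2 = 0.

K has 11 vertices, 22 edges, 12 triangles.
rank ∂_0 = 0, rank ∂_1 = 9 ⇒ b_0 = 11 − 0 − 9 = 2; all invariant factors of ∂_1 are 1 so no torsion. So H_0 = Z^2.
rank ∂_1 = 9, rank ∂_2 = 12 ⇒ b_1 = 22 − 9 − 12 = 1; ∂_2 has invariant factor(s) [2] giving torsion. So H_1 = Z ⊕ Z/2Z.
rank ∂_2 = 12, rank ∂_3 = 0 ⇒ b_2 = 12 − 12 − 0 = 0. So H_2 = 0.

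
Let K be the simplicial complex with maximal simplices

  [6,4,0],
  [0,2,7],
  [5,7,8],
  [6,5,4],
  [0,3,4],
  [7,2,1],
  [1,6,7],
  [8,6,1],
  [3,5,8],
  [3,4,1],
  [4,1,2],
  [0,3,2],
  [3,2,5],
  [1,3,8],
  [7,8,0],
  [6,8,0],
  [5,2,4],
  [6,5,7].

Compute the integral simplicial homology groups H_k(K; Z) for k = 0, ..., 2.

Order the vertices as 0 < 1 < 2 < 3 < 4 < 5 < 6 < 7 < 8. Listing each simplex with vertices in this order, K has dimension 2 with simplices:

  0-simplices (9): [0], [1], [2], [3], [4], [5], [6], [7], [8]
  1-simplices (27): (27 of them)
  2-simplices (18): [0,2,3], [0,2,7], [0,3,4], [0,4,6], [0,6,8], [0,7,8], [1,2,4], [1,2,7], [1,3,4], [1,3,8], [1,6,7], [1,6,8], [2,3,5], [2,4,5], [3,5,8], [4,5,6], [5,6,7], [5,7,8]

so the chain groups are C_0 ≅ Z^9, C_1 ≅ Z^27, C_2 ≅ Z^18.

The boundary map ∂_1: C_1 → C_0 sends each edge [p,q] (with p < q) to q − p. For instance
  ∂[3,5] = [5] − [3].
The resulting 9×27 matrix has rank 8, and its Smith normal form has invariant factors (1,1,1,1,1,1,1,1).

Boundary ∂_2: C_2 → C_1 sends each 2-simplex [p,q,r] to [q,r] − [p,r] + [p,q]. For instance
  ∂[1,3,8] = [3,8] − [1,8] + [1,3],
  ∂[1,3,4] = [3,4] − [1,4] + [1,3].
This gives a 27×18 integer matrix of rank 18; reducing to Smith normal form yields diagonal entries (1,1,1,1,1,1,1,1,1,1,1,1,1,1,1,1,1,2).

Computing H_k = (kernel of ∂_k) / (image of ∂_{k+1}):

  H_0: rank C_0 − rank ∂_1 = 9 − 8 = 1, and the invariant factors of ∂_1 are all 1, so H_0 = Z.
  H_1: rank ker ∂_1 − rank ∂_2 = (27 − 8) − 18 = 1, and ∂_2 has invariant factor 2 > 1, so H_1 = Z ⊕ Z_2.
  H_2: rank ker ∂_2 − rank ∂_3 = (18 − 18) − 0 = 0, and there is no ∂_3, so H_2 = 0.

As a check, the Euler characteristic is 9 − 27 + 18 = 0, which agrees with 1 − 1 + 0 = 0.

H_0 ≅ Z,  H_1 ≅ Z ⊕ Z_2,  H_2 = 0.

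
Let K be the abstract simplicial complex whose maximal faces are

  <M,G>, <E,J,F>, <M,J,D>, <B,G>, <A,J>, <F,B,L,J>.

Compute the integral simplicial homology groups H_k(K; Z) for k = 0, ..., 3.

Order the vertices as A < B < D < E < F < G < J < L < M. Listing each simplex with vertices in this order, K has dimension 3 with simplices:

  0-simplices (9): A, B, D, E, F, G, J, L, M
  1-simplices (14): AJ, BF, BG, BJ, BL, DJ, DM, EF, EJ, FJ, FL, GM, JL, JM
  2-simplices (6): BFJ, BFL, BJL, DJM, EFJ, FJL
  3-simplices (1): BFJL

Hence C_0 ≅ Z^9, C_1 ≅ Z^14, C_2 ≅ Z^6, C_3 ≅ Z^1.

Boundary ∂_1: C_1 → C_0 sends each edge [p,q] (with p < q) to q − p. For instance
  ∂DJ = J − D.
As a 9×14 matrix over Z this has rank 8, with invariant factors (1,1,1,1,1,1,1,1).

Boundary ∂_2: C_2 → C_1 sends each 2-simplex [p,q,r] to [q,r] − [p,r] + [p,q]. For instance
  ∂BFL = FL − BL + BF,
  ∂EFJ = FJ − EJ + EF.
As a 14×6 matrix over Z this has rank 5, with invariant factors (1,1,1,1,1).

Boundary ∂_3: C_3 → C_2 sends each 3-simplex σ to the alternating sum Σ_i (−1)^i (σ with its i-th vertex removed). For instance
  ∂BFJL = FJL − BJL + BFL − BFJ.
This gives a 6×1 integer matrix of rank 1; reducing to Smith normal form yields diagonal entries (1).

Computing H_k = (kernel of ∂_k) / (image of ∂_{k+1}):

  H_0: rank C_0 − rank ∂_1 = 9 − 8 = 1, and the invariant factors of ∂_1 are all 1, so H_0 = Z.
  H_1: rank ker ∂_1 − rank ∂_2 = (14 − 8) − 5 = 1, and the invariant factors of ∂_2 are all 1, so H_1 = Z.
  H_2: rank ker ∂_2 − rank ∂_3 = (6 − 5) − 1 = 0, and the invariant factors of ∂_3 are all 1, so H_2 = 0.
  H_3: rank ker ∂_3 − rank ∂_4 = (1 − 1) − 0 = 0, and there is no ∂_4, so H_3 = 0.

H_0 ≅ Z,  H_1 ≅ Z,  H_2 = 0,  H_3 = 0.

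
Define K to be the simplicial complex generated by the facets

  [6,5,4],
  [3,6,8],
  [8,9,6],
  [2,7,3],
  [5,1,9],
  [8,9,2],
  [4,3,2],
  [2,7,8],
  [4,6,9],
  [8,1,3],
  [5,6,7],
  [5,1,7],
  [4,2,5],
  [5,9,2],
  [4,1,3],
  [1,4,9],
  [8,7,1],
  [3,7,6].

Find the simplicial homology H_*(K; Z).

We work with the vertex ordering 1 < 2 < 3 < 4 < 5 < 6 < 7 < 8 < 9. The simplices of K, each written with vertices in increasing order, are:

  0-simplices (9): [1], [2], [3], [4], [5], [6], [7], [8], [9]
  1-simplices (27): (27 of them)
  2-simplices (18): [1,3,4], [1,3,8], [1,4,9], [1,5,7], [1,5,9], [1,7,8], [2,3,4], [2,3,7], [2,4,5], [2,5,9], [2,7,8], [2,8,9], [3,6,7], [3,6,8], [4,5,6], [4,6,9], [5,6,7], [6,8,9]

giving chain groups C_0 ≅ Z^9, C_1 ≅ Z^27, C_2 ≅ Z^18.

The boundary map ∂_1: C_1 → C_0 is given by ∂[p,q] = [q] − [p]. For instance
  ∂[7,8] = [8] − [7].
The resulting 9×27 matrix has rank 8, and its Smith normal form has invariant factors (1,1,1,1,1,1,1,1).

The boundary map ∂_2: C_2 → C_1 acts by ∂[p,q,r] = [q,r] − [p,r] + [p,q]. For instance
  ∂[2,4,5] = [4,5] − [2,5] + [2,4],
  ∂[1,4,9] = [4,9] − [1,9] + [1,4].
This gives a 27×18 integer matrix of rank 18; reducing to Smith normal form yields diagonal entries (1,1,1,1,1,1,1,1,1,1,1,1,1,1,1,1,1,2).

Now H_k = ker ∂_k / im ∂_{k+1}, so:

  H_0: rank C_0 − rank ∂_1 = 9 − 8 = 1, and the invariant factors of ∂_1 are all 1, so H_0 = Z.
  H_1: rank ker ∂_1 − rank ∂_2 = (27 − 8) − 18 = 1, and ∂_2 has invariant factor 2 > 1, so H_1 = Z × Z/2.
  H_2: rank ker ∂_2 − rank ∂_3 = (18 − 18) − 0 = 0, and there is no ∂_3, so H_2 = 0.

H_0 ≅ Z,  H_1 ≅ Z × Z/2,  H_2 = 0.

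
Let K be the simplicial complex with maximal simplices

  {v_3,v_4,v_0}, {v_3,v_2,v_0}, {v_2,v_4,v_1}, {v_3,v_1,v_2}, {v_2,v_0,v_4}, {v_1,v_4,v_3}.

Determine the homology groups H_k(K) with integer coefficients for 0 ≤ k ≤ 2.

H_0 = Z,  H_1 = 0,  H_2 = Z.

Order the vertices as v_0 < v_1 < v_2 < v_3 < v_4. Listing each simplex with vertices in this order, K has dimension 2 with simplices:

  0-simplices (5): [v_0], [v_1], [v_2], [v_3], [v_4]
  1-simplices (9): [v_0,v_2], [v_0,v_3], [v_0,v_4], [v_1,v_2], [v_1,v_3], [v_1,v_4], [v_2,v_3], [v_2,v_4], [v_3,v_4]
  2-simplices (6): [v_0,v_2,v_3], [v_0,v_2,v_4], [v_0,v_3,v_4], [v_1,v_2,v_3], [v_1,v_2,v_4], [v_1,v_3,v_4]

so the chain groups are C_0 ≅ Z^5, C_1 ≅ Z^9, C_2 ≅ Z^6.

The boundary map ∂_1: C_1 → C_0 is given by ∂[p,q] = [q] − [p]. For instance
  ∂[v_0,v_2] = [v_2] − [v_0].
As a 5×9 matrix over Z this has rank 4, with invariant factors (1,1,1,1).

∂_2: C_2 → C_1 sends each 2-simplex [p,q,r] to [q,r] − [p,r] + [p,q]. For instance
  ∂[v_1,v_2,v_4] = [v_2,v_4] − [v_1,v_4] + [v_1,v_2],
  ∂[v_0,v_3,v_4] = [v_3,v_4] − [v_0,v_4] + [v_0,v_3].
The resulting 9×6 matrix has rank 5, and its Smith normal form has invariant factors (1,1,1,1,1).

Now H_k = ker ∂_k / im ∂_{k+1}, so:

  H_0: rank C_0 − rank ∂_1 = 5 − 4 = 1, and the invariant factors of ∂_1 are all 1, so H_0 = Z.
  H_1: rank ker ∂_1 − rank ∂_2 = (9 − 4) − 5 = 0, and the invariant factors of ∂_2 are all 1, so H_1 = 0.
  H_2: rank ker ∂_2 − rank ∂_3 = (6 − 5) − 0 = 1, and there is no ∂_3, so H_2 = Z.

As a check, the Euler characteristic is 5 − 9 + 6 = 2, which agrees with 1 − 0 + 1 = 2.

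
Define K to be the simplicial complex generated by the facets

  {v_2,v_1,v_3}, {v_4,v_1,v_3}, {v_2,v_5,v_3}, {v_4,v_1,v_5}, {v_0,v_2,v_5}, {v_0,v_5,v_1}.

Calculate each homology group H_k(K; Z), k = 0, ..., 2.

K has 6 vertices, 12 edges, 6 triangles.
rank ∂_0 = 0, rank ∂_1 = 5 ⇒ b_0 = 6 − 0 − 5 = 1; all invariant factors of ∂_1 are 1 so no torsion. So H_0 ≅ Z.
rank ∂_1 = 5, rank ∂_2 = 6 ⇒ b_1 = 12 − 5 − 6 = 1; all invariant factors of ∂_2 are 1 so no torsion. So H_1 ≅ Z.
rank ∂_2 = 6, rank ∂_3 = 0 ⇒ b_2 = 6 − 6 − 0 = 0. So H_2 ≅ 0.

H_0 = Z,  H_1 = Z,  H_2 = 0.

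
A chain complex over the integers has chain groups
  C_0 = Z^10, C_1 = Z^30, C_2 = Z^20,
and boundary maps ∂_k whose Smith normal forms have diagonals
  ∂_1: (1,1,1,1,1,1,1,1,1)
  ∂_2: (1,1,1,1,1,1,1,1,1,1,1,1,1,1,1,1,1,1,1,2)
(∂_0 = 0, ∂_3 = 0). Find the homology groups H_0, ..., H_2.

H_0: b_0 = 10 − 0 − 9 = 1; torsion from ∂_1 factors > 1: none. So H_0 ≅ Z.
H_1: b_1 = 30 − 9 − 20 = 1; torsion from ∂_2 factors > 1: [2]. So H_1 ≅ Z ⊕ Z_2.
H_2: b_2 = 20 − 20 − 0 = 0; torsion from ∂_3 factors > 1: none. So H_2 ≅ 0.

H_0 ≅ Z,  H_1 ≅ Z ⊕ Z_2,  H_2 = 0.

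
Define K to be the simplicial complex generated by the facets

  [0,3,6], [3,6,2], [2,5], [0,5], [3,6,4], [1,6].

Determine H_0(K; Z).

Take the total order 0 < 1 < 2 < 3 < 4 < 5 < 6 on the vertex set. Then K (dimension 2) consists of the simplices:

  0-simplices (7): [0], [1], [2], [3], [4], [5], [6]
  1-simplices (10): [0,3], [0,5], [0,6], [1,6], [2,3], [2,5], [2,6], [3,4], [3,6], [4,6]
  2-simplices (3): [0,3,6], [2,3,6], [3,4,6]

so the chain groups are C_0 ≅ Z^7, C_1 ≅ Z^10, C_2 ≅ Z^3.

∂_1: C_1 → C_0 sends each edge [p,q] (with p < q) to q − p.
This gives a 7×10 integer matrix of rank 6; reducing to Smith normal form yields diagonal entries (1,1,1,1,1,1).

∂_2: C_2 → C_1 acts by ∂[p,q,r] = [q,r] − [p,r] + [p,q]. For instance
  ∂[2,3,6] = [3,6] − [2,6] + [2,3],
  ∂[3,4,6] = [4,6] − [3,6] + [3,4].
The 10×3 boundary matrix has rank 3 and Smith normal form diag(1,1,1).

From H_k ≅ ker(∂_k) / im(∂_{k+1}) we obtain:

  H_0: rank C_0 − rank ∂_1 = 7 − 6 = 1, and the invariant factors of ∂_1 are all 1, so H_0 = Z.

H_0 = Z.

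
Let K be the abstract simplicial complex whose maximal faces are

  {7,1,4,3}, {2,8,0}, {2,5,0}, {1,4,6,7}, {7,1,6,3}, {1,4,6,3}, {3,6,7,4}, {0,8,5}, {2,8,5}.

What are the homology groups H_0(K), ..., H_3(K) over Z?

H_0 ≅ Z^2,  H_1 = 0,  H_2 ≅ Z,  H_3 ≅ Z.

K has 9 vertices, 16 edges, 14 triangles, 5 3-simplices.
rank ∂_0 = 0, rank ∂_1 = 7 ⇒ b_0 = 9 − 0 − 7 = 2; all invariant factors of ∂_1 are 1 so no torsion. So H_0 ≅ Z^2.
rank ∂_1 = 7, rank ∂_2 = 9 ⇒ b_1 = 16 − 7 − 9 = 0; all invariant factors of ∂_2 are 1 so no torsion. So H_1 ≅ 0.
rank ∂_2 = 9, rank ∂_3 = 4 ⇒ b_2 = 14 − 9 − 4 = 1; all invariant factors of ∂_3 are 1 so no torsion. So H_2 ≅ Z.
rank ∂_3 = 4, rank ∂_4 = 0 ⇒ b_3 = 5 − 4 − 0 = 1. So H_3 ≅ Z.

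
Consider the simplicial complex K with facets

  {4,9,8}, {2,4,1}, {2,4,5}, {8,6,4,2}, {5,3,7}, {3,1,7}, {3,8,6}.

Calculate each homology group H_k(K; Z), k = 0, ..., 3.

H_0 ≅ Z,  H_1 ≅ Z^2,  H_2 = 0,  H_3 = 0.

Fix the vertex order 1 < 2 < 3 < 4 < 5 < 6 < 7 < 8 < 9 and write every simplex with vertices in increasing order. Then dim K = 3 and the simplices of K are:

  0-simplices (9): [1], [2], [3], [4], [5], [6], [7], [8], [9]
  1-simplices (19): [1,2], [1,3], [1,4], [1,7], [2,4], [2,5], [2,6], [2,8], [3,5], [3,6], [3,7], [3,8], [4,5], [4,6], [4,8], [4,9], [5,7], [6,8], [8,9]
  2-simplices (10): [1,2,4], [1,3,7], [2,4,5], [2,4,6], [2,4,8], [2,6,8], [3,5,7], [3,6,8], [4,6,8], [4,8,9]
  3-simplices (1): [2,4,6,8]

so the chain groups are C_0 ≅ Z^9, C_1 ≅ Z^19, C_2 ≅ Z^10, C_3 ≅ Z^1.

Boundary ∂_1: C_1 → C_0 is given by ∂[p,q] = [q] − [p]. For instance
  ∂[2,5] = [5] − [2].
The 9×19 boundary matrix has rank 8 and Smith normal form diag(1,1,1,1,1,1,1,1).

∂_2: C_2 → C_1 maps a triangle to the signed sum of its edges. For instance
  ∂[2,4,8] = [4,8] − [2,8] + [2,4],
  ∂[3,5,7] = [5,7] − [3,7] + [3,5].
The 19×10 boundary matrix has rank 9 and Smith normal form diag(1,1,1,1,1,1,1,1,1).

∂_3: C_3 → C_2 sends each 3-simplex σ to the alternating sum Σ_i (−1)^i (σ with its i-th vertex removed). For instance
  ∂[2,4,6,8] = [4,6,8] − [2,6,8] + [2,4,8] − [2,4,6].
This gives a 10×1 integer matrix of rank 1; reducing to Smith normal form yields diagonal entries (1).

Now H_k = ker ∂_k / im ∂_{k+1}, so:

  H_0: rank C_0 − rank ∂_1 = 9 − 8 = 1, and the invariant factors of ∂_1 are all 1, so H_0 ≅ Z.
  H_1: rank ker ∂_1 − rank ∂_2 = (19 − 8) − 9 = 2, and the invariant factors of ∂_2 are all 1, so H_1 ≅ Z^2.
  H_2: rank ker ∂_2 − rank ∂_3 = (10 − 9) − 1 = 0, and the invariant factors of ∂_3 are all 1, so H_2 ≅ 0.
  H_3: rank ker ∂_3 − rank ∂_4 = (1 − 1) − 0 = 0, and there is no ∂_4, so H_3 ≅ 0.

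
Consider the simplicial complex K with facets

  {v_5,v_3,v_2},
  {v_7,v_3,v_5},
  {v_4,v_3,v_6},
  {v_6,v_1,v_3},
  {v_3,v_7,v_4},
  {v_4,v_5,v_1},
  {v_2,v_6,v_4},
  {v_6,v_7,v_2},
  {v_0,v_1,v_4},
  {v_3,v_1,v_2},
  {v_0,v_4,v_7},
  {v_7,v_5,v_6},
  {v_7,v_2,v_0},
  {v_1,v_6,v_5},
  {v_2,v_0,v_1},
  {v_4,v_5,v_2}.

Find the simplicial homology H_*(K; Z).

H_0 ≅ Z,  H_1 ≅ Z^2,  H_2 ≅ Z.

Take the total order v_0 < v_1 < v_2 < v_3 < v_4 < v_5 < v_6 < v_7 on the vertex set. Then K (dimension 2) consists of the simplices:

  0-simplices (8): [v_0], [v_1], [v_2], [v_3], [v_4], [v_5], [v_6], [v_7]
  1-simplices (24): (24 of them)
  2-simplices (16): (16 of them)

Hence C_0 ≅ Z^8, C_1 ≅ Z^24, C_2 ≅ Z^16.

The boundary map ∂_1: C_1 → C_0 maps an edge to its endpoints' difference, ∂[p,q] = q − p. For instance
  ∂[v_1,v_3] = [v_3] − [v_1].
The resulting 8×24 matrix has rank 7, and its Smith normal form has invariant factors (1,1,1,1,1,1,1).

The boundary map ∂_2: C_2 → C_1 sends each 2-simplex [p,q,r] to [q,r] − [p,r] + [p,q]. For instance
  ∂[v_0,v_1,v_2] = [v_1,v_2] − [v_0,v_2] + [v_0,v_1],
  ∂[v_0,v_4,v_7] = [v_4,v_7] − [v_0,v_7] + [v_0,v_4].
The 24×16 boundary matrix has rank 15 and Smith normal form diag(1,1,1,1,1,1,1,1,1,1,1,1,1,1,1).

Now H_k = ker ∂_k / im ∂_{k+1}, so:

  H_0: rank C_0 − rank ∂_1 = 8 − 7 = 1, and the invariant factors of ∂_1 are all 1, so H_0 ≅ Z.
  H_1: rank ker ∂_1 − rank ∂_2 = (24 − 7) − 15 = 2, and the invariant factors of ∂_2 are all 1, so H_1 ≅ Z^2.
  H_2: rank ker ∂_2 − rank ∂_3 = (16 − 15) − 0 = 1, and there is no ∂_3, so H_2 ≅ Z.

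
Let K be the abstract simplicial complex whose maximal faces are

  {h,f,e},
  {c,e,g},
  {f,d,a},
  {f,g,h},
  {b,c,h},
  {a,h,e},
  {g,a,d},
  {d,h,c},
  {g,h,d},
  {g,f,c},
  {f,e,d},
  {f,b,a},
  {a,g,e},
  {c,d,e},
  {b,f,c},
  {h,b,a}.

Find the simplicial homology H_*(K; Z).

Order the vertices as a < b < c < d < e < f < g < h. Listing each simplex with vertices in this order, K has dimension 2 with simplices:

  0-simplices (8): a, b, c, d, e, f, g, h
  1-simplices (24): ab, ad, ae, af, ag, ah, bc, bf, bh, cd, ce, cf, cg, ch, de, df, dg, dh, ef, eg, eh, fg, fh, gh
  2-simplices (16): abf, abh, adf, adg, aeg, aeh, bcf, bch, cde, cdh, ceg, cfg, def, dgh, efh, fgh

giving chain groups C_0 ≅ Z^8, C_1 ≅ Z^24, C_2 ≅ Z^16.

The boundary map ∂_1: C_1 → C_0 maps an edge to its endpoints' difference, ∂[p,q] = q − p.
The 8×24 boundary matrix has rank 7 and Smith normal form diag(1,1,1,1,1,1,1).

The boundary map ∂_2: C_2 → C_1 maps a triangle to the signed sum of its edges. For instance
  ∂bcf = cf − bf + bc,
  ∂adf = df − af + ad.
This gives a 24×16 integer matrix of rank 15; reducing to Smith normal form yields diagonal entries (1,1,1,1,1,1,1,1,1,1,1,1,1,1,1).

Computing H_k = (kernel of ∂_k) / (image of ∂_{k+1}):

  H_0: rank C_0 − rank ∂_1 = 8 − 7 = 1, and the invariant factors of ∂_1 are all 1, so H_0 = Z.
  H_1: rank ker ∂_1 − rank ∂_2 = (24 − 7) − 15 = 2, and the invariant factors of ∂_2 are all 1, so H_1 = Z^2.
  H_2: rank ker ∂_2 − rank ∂_3 = (16 − 15) − 0 = 1, and there is no ∂_3, so H_2 = Z.

(K is a triangulation of the torus T^2.)

H_0 ≅ Z,  H_1 ≅ Z^2,  H_2 ≅ Z.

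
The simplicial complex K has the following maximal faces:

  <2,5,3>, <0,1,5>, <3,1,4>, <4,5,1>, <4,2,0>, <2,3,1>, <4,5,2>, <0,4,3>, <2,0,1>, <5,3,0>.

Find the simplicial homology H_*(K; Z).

Order the vertices as 0 < 1 < 2 < 3 < 4 < 5. Listing each simplex with vertices in this order, K has dimension 2 with simplices:

  0-simplices (6): [0], [1], [2], [3], [4], [5]
  1-simplices (15): [0,1], [0,2], [0,3], [0,4], [0,5], [1,2], [1,3], [1,4], [1,5], [2,3], [2,4], [2,5], [3,4], [3,5], [4,5]
  2-simplices (10): [0,1,2], [0,1,5], [0,2,4], [0,3,4], [0,3,5], [1,2,3], [1,3,4], [1,4,5], [2,3,5], [2,4,5]

so the chain groups are C_0 ≅ Z^6, C_1 ≅ Z^15, C_2 ≅ Z^10.

Boundary ∂_1: C_1 → C_0 maps an edge to its endpoints' difference, ∂[p,q] = q − p.
This gives a 6×15 integer matrix of rank 5; reducing to Smith normal form yields diagonal entries (1,1,1,1,1).

∂_2: C_2 → C_1 sends each 2-simplex [p,q,r] to [q,r] − [p,r] + [p,q]. For instance
  ∂[1,4,5] = [4,5] − [1,5] + [1,4],
  ∂[0,3,4] = [3,4] − [0,4] + [0,3].
This gives a 15×10 integer matrix of rank 10; reducing to Smith normal form yields diagonal entries (1,1,1,1,1,1,1,1,1,2).

Now H_k = ker ∂_k / im ∂_{k+1}, so:

  H_0: rank C_0 − rank ∂_1 = 6 − 5 = 1, and the invariant factors of ∂_1 are all 1, so H_0 ≅ Z.
  H_1: rank ker ∂_1 − rank ∂_2 = (15 − 5) − 10 = 0, and ∂_2 has invariant factor 2 > 1, so H_1 ≅ Z/2.
  H_2: rank ker ∂_2 − rank ∂_3 = (10 − 10) − 0 = 0, and there is no ∂_3, so H_2 ≅ 0.

H_0 ≅ Z,  H_1 ≅ Z/2,  H_2 = 0.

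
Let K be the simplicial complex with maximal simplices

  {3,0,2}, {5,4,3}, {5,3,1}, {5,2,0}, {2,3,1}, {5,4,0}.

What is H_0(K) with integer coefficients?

Take the total order 0 < 1 < 2 < 3 < 4 < 5 on the vertex set. Then K (dimension 2) consists of the simplices:

  0-simplices (6): [0], [1], [2], [3], [4], [5]
  1-simplices (12): [0,2], [0,3], [0,4], [0,5], [1,2], [1,3], [1,5], [2,3], [2,5], [3,4], [3,5], [4,5]
  2-simplices (6): [0,2,3], [0,2,5], [0,4,5], [1,2,3], [1,3,5], [3,4,5]

so the chain groups are C_0 ≅ Z^6, C_1 ≅ Z^12, C_2 ≅ Z^6.

Boundary ∂_1: C_1 → C_0 maps an edge to its endpoints' difference, ∂[p,q] = q − p.
The resulting 6×12 matrix has rank 5, and its Smith normal form has invariant factors (1,1,1,1,1).

Boundary ∂_2: C_2 → C_1 acts by ∂[p,q,r] = [q,r] − [p,r] + [p,q]. For instance
  ∂[0,2,5] = [2,5] − [0,5] + [0,2],
  ∂[0,4,5] = [4,5] − [0,5] + [0,4].
This gives a 12×6 integer matrix of rank 6; reducing to Smith normal form yields diagonal entries (1,1,1,1,1,1).

Now H_k = ker ∂_k / im ∂_{k+1}, so:

  H_0: rank C_0 − rank ∂_1 = 6 − 5 = 1, and the invariant factors of ∂_1 are all 1, so H_0 ≅ Z.

H_0 = Z.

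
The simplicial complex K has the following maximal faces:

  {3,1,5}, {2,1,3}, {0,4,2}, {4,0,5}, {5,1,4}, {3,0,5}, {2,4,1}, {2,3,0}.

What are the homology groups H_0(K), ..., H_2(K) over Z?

Fix the vertex order 0 < 1 < 2 < 3 < 4 < 5 and write every simplex with vertices in increasing order. Then dim K = 2 and the simplices of K are:

  0-simplices (6): [0], [1], [2], [3], [4], [5]
  1-simplices (12): [0,2], [0,3], [0,4], [0,5], [1,2], [1,3], [1,4], [1,5], [2,3], [2,4], [3,5], [4,5]
  2-simplices (8): [0,2,3], [0,2,4], [0,3,5], [0,4,5], [1,2,3], [1,2,4], [1,3,5], [1,4,5]

giving chain groups C_0 ≅ Z^6, C_1 ≅ Z^12, C_2 ≅ Z^8.

The boundary map ∂_1: C_1 → C_0 is given by ∂[p,q] = [q] − [p]. For instance
  ∂[1,5] = [5] − [1].
This gives a 6×12 integer matrix of rank 5; reducing to Smith normal form yields diagonal entries (1,1,1,1,1).

The boundary map ∂_2: C_2 → C_1 maps a triangle to the signed sum of its edges. For instance
  ∂[0,3,5] = [3,5] − [0,5] + [0,3],
  ∂[1,2,4] = [2,4] − [1,4] + [1,2].
The resulting 12×8 matrix has rank 7, and its Smith normal form has invariant factors (1,1,1,1,1,1,1).

Now H_k = ker ∂_k / im ∂_{k+1}, so:

  H_0: rank C_0 − rank ∂_1 = 6 − 5 = 1, and the invariant factors of ∂_1 are all 1, so H_0 = Z.
  H_1: rank ker ∂_1 − rank ∂_2 = (12 − 5) − 7 = 0, and the invariant factors of ∂_2 are all 1, so H_1 = 0.
  H_2: rank ker ∂_2 − rank ∂_3 = (8 − 7) − 0 = 1, and there is no ∂_3, so H_2 = Z.

(K is a triangulation of the 2-sphere S^2.)

H_0 ≅ Z,  H_1 = 0,  H_2 ≅ Z.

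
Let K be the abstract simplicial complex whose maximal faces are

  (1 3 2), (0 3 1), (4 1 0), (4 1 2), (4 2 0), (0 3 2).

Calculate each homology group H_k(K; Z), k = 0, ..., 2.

H_0 = Z,  H_1 = 0,  H_2 = Z.

Fix the vertex order 0 < 1 < 2 < 3 < 4 and write every simplex with vertices in increasing order. Then dim K = 2 and the simplices of K are:

  0-simplices (5): [0], [1], [2], [3], [4]
  1-simplices (9): [0,1], [0,2], [0,3], [0,4], [1,2], [1,3], [1,4], [2,3], [2,4]
  2-simplices (6): [0,1,3], [0,1,4], [0,2,3], [0,2,4], [1,2,3], [1,2,4]

Hence C_0 ≅ Z^5, C_1 ≅ Z^9, C_2 ≅ Z^6.

∂_1: C_1 → C_0 maps an edge to its endpoints' difference, ∂[p,q] = q − p.
This gives a 5×9 integer matrix of rank 4; reducing to Smith normal form yields diagonal entries (1,1,1,1).

The boundary map ∂_2: C_2 → C_1 acts by ∂[p,q,r] = [q,r] − [p,r] + [p,q]. For instance
  ∂[1,2,4] = [2,4] − [1,4] + [1,2],
  ∂[0,1,3] = [1,3] − [0,3] + [0,1].
This gives a 9×6 integer matrix of rank 5; reducing to Smith normal form yields diagonal entries (1,1,1,1,1).

Reading off H_k = ker ∂_k / im ∂_{k+1}:

  H_0: rank C_0 − rank ∂_1 = 5 − 4 = 1, and the invariant factors of ∂_1 are all 1, so H_0 = Z.
  H_1: rank ker ∂_1 − rank ∂_2 = (9 − 4) − 5 = 0, and the invariant factors of ∂_2 are all 1, so H_1 = 0.
  H_2: rank ker ∂_2 − rank ∂_3 = (6 − 5) − 0 = 1, and there is no ∂_3, so H_2 = Z.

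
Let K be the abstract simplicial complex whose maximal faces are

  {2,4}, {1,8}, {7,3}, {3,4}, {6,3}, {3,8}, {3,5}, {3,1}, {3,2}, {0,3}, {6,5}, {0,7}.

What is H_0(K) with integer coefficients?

Take the total order 0 < 1 < 2 < 3 < 4 < 5 < 6 < 7 < 8 on the vertex set. Then K (dimension 1) consists of the simplices:

  0-simplices (9): [0], [1], [2], [3], [4], [5], [6], [7], [8]
  1-simplices (12): [0,3], [0,7], [1,3], [1,8], [2,3], [2,4], [3,4], [3,5], [3,6], [3,7], [3,8], [5,6]

Hence C_0 ≅ Z^9, C_1 ≅ Z^12.

Boundary ∂_1: C_1 → C_0 is given by ∂[p,q] = [q] − [p].
This gives a 9×12 integer matrix of rank 8; reducing to Smith normal form yields diagonal entries (1,1,1,1,1,1,1,1).

Now H_k = ker ∂_k / im ∂_{k+1}, so:

  H_0: rank C_0 − rank ∂_1 = 9 − 8 = 1, and the invariant factors of ∂_1 are all 1, so H_0 ≅ Z.

(K is a triangulation of a wedge of 4 circles.)

H_0 ≅ Z.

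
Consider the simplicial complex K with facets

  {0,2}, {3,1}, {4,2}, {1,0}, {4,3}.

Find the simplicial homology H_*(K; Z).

H_0 = Z,  H_1 = Z.

K has 5 vertices, 5 edges.
rank ∂_0 = 0, rank ∂_1 = 4 ⇒ b_0 = 5 − 0 − 4 = 1; all invariant factors of ∂_1 are 1 so no torsion. So H_0 = Z.
rank ∂_1 = 4, rank ∂_2 = 0 ⇒ b_1 = 5 − 4 − 0 = 1. So H_1 = Z.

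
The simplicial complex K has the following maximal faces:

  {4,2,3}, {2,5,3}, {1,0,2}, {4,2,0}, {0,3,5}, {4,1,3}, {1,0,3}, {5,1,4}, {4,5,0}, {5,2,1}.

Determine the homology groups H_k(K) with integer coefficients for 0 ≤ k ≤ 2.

We work with the vertex ordering 0 < 1 < 2 < 3 < 4 < 5. The simplices of K, each written with vertices in increasing order, are:

  0-simplices (6): [0], [1], [2], [3], [4], [5]
  1-simplices (15): [0,1], [0,2], [0,3], [0,4], [0,5], [1,2], [1,3], [1,4], [1,5], [2,3], [2,4], [2,5], [3,4], [3,5], [4,5]
  2-simplices (10): [0,1,2], [0,1,3], [0,2,4], [0,3,5], [0,4,5], [1,2,5], [1,3,4], [1,4,5], [2,3,4], [2,3,5]

so the chain groups are C_0 ≅ Z^6, C_1 ≅ Z^15, C_2 ≅ Z^10.

Boundary ∂_1: C_1 → C_0 sends each edge [p,q] (with p < q) to q − p. For instance
  ∂[1,2] = [2] − [1].
As a 6×15 matrix over Z this has rank 5, with invariant factors (1,1,1,1,1).

The boundary map ∂_2: C_2 → C_1 maps a triangle to the signed sum of its edges. For instance
  ∂[0,1,2] = [1,2] − [0,2] + [0,1],
  ∂[1,3,4] = [3,4] − [1,4] + [1,3].
As a 15×10 matrix over Z this has rank 10, with invariant factors (1,1,1,1,1,1,1,1,1,2).

Computing H_k = (kernel of ∂_k) / (image of ∂_{k+1}):

  H_0: rank C_0 − rank ∂_1 = 6 − 5 = 1, and the invariant factors of ∂_1 are all 1, so H_0 ≅ Z.
  H_1: rank ker ∂_1 − rank ∂_2 = (15 − 5) − 10 = 0, and ∂_2 has invariant factor 2 > 1, so H_1 ≅ Z/2.
  H_2: rank ker ∂_2 − rank ∂_3 = (10 − 10) − 0 = 0, and there is no ∂_3, so H_2 ≅ 0.

As a check, the Euler characteristic is 6 − 15 + 10 = 1, which agrees with 1 − 0 + 0 = 1.

H_0 ≅ Z,  H_1 ≅ Z/2,  H_2 = 0.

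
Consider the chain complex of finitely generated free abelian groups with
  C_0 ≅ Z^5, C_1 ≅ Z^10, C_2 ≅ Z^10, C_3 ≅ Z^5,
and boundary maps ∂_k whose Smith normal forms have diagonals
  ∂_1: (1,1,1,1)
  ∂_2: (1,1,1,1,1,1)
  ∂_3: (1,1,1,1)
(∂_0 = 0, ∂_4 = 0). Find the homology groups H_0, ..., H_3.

H_0 ≅ Z,  H_1 = 0,  H_2 = 0,  H_3 ≅ Z.

H_0: b_0 = 5 − 0 − 4 = 1; torsion from ∂_1 factors > 1: none. So H_0 ≅ Z.
H_1: b_1 = 10 − 4 − 6 = 0; torsion from ∂_2 factors > 1: none. So H_1 ≅ 0.
H_2: b_2 = 10 − 6 − 4 = 0; torsion from ∂_3 factors > 1: none. So H_2 ≅ 0.
H_3: b_3 = 5 − 4 − 0 = 1; torsion from ∂_4 factors > 1: none. So H_3 ≅ Z.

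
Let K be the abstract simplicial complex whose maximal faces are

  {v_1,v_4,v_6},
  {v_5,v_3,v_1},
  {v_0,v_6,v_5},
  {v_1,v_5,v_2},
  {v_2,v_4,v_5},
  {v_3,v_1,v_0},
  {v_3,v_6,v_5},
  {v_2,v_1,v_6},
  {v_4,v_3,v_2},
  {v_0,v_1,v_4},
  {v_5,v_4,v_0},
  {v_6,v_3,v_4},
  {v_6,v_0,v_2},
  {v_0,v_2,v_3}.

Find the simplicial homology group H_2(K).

H_2 ≅ Z.

Order the vertices as v_0 < v_1 < v_2 < v_3 < v_4 < v_5 < v_6. Listing each simplex with vertices in this order, K has dimension 2 with simplices:

  0-simplices (7): [v_0], [v_1], [v_2], [v_3], [v_4], [v_5], [v_6]
  1-simplices (21): (21 of them)
  2-simplices (14): (14 of them)

giving chain groups C_0 ≅ Z^7, C_1 ≅ Z^21, C_2 ≅ Z^14.

Boundary ∂_1: C_1 → C_0 maps an edge to its endpoints' difference, ∂[p,q] = q − p. For instance
  ∂[v_4,v_5] = [v_5] − [v_4].
This gives a 7×21 integer matrix of rank 6; reducing to Smith normal form yields diagonal entries (1,1,1,1,1,1).

The boundary map ∂_2: C_2 → C_1 sends each 2-simplex [p,q,r] to [q,r] − [p,r] + [p,q]. For instance
  ∂[v_0,v_2,v_3] = [v_2,v_3] − [v_0,v_3] + [v_0,v_2],
  ∂[v_0,v_1,v_4] = [v_1,v_4] − [v_0,v_4] + [v_0,v_1].
The resulting 21×14 matrix has rank 13, and its Smith normal form has invariant factors (1,1,1,1,1,1,1,1,1,1,1,1,1).

Reading off H_k = ker ∂_k / im ∂_{k+1}:

  H_2: rank ker ∂_2 − rank ∂_3 = (14 − 13) − 0 = 1, and there is no ∂_3, so H_2 ≅ Z.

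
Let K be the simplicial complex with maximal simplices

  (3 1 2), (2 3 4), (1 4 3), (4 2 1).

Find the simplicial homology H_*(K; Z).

H_0 = Z,  H_1 = 0,  H_2 = Z.

We work with the vertex ordering 1 < 2 < 3 < 4. The simplices of K, each written with vertices in increasing order, are:

  0-simplices (4): [1], [2], [3], [4]
  1-simplices (6): [1,2], [1,3], [1,4], [2,3], [2,4], [3,4]
  2-simplices (4): [1,2,3], [1,2,4], [1,3,4], [2,3,4]

giving chain groups C_0 ≅ Z^4, C_1 ≅ Z^6, C_2 ≅ Z^4.

The boundary map ∂_1: C_1 → C_0 is given by ∂[p,q] = [q] − [p].
This gives a 4×6 integer matrix of rank 3; reducing to Smith normal form yields diagonal entries (1,1,1).

∂_2: C_2 → C_1 acts by ∂[p,q,r] = [q,r] − [p,r] + [p,q]. For instance
  ∂[1,2,4] = [2,4] − [1,4] + [1,2],
  ∂[2,3,4] = [3,4] − [2,4] + [2,3].
The 6×4 boundary matrix has rank 3 and Smith normal form diag(1,1,1).

Computing H_k = (kernel of ∂_k) / (image of ∂_{k+1}):

  H_0: rank C_0 − rank ∂_1 = 4 − 3 = 1, and the invariant factors of ∂_1 are all 1, so H_0 ≅ Z.
  H_1: rank ker ∂_1 − rank ∂_2 = (6 − 3) − 3 = 0, and the invariant factors of ∂_2 are all 1, so H_1 ≅ 0.
  H_2: rank ker ∂_2 − rank ∂_3 = (4 − 3) − 0 = 1, and there is no ∂_3, so H_2 ≅ Z.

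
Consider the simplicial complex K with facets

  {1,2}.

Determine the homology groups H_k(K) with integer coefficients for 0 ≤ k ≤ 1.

H_0 ≅ Z,  H_1 = 0.

Fix the vertex order 1 < 2 and write every simplex with vertices in increasing order. Then dim K = 1 and the simplices of K are:

  0-simplices (2): [1], [2]
  1-simplices (1): [1,2]

so the chain groups are C_0 ≅ Z^2, C_1 ≅ Z^1.

The boundary map ∂_1: C_1 → C_0 sends each edge [p,q] (with p < q) to q − p. For instance
  ∂[1,2] = [2] − [1].
The 2×1 boundary matrix has rank 1 and Smith normal form diag(1).

Computing H_k = (kernel of ∂_k) / (image of ∂_{k+1}):

  H_0: rank C_0 − rank ∂_1 = 2 − 1 = 1, and the invariant factors of ∂_1 are all 1, so H_0 = Z.
  H_1: rank ker ∂_1 − rank ∂_2 = (1 − 1) − 0 = 0, and there is no ∂_2, so H_1 = 0.

(K is a triangulation of the 1-simplex.)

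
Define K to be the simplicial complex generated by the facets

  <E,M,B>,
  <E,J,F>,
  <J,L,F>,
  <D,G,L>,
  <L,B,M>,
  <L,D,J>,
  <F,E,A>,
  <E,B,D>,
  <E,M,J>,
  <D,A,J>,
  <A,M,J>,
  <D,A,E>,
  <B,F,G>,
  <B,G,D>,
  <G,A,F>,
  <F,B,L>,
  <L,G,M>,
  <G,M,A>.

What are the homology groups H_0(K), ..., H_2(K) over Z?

H_0 ≅ Z,  H_1 ≅ Z ⊕ Z/2Z,  H_2 = 0.

Order the vertices as A < B < D < E < F < G < J < L < M. Listing each simplex with vertices in this order, K has dimension 2 with simplices:

  0-simplices (9): A, B, D, E, F, G, J, L, M
  1-simplices (27): AD, AE, AF, AG, AJ, AM, BD, BE, BF, BG, BL, BM, DE, DG, DJ, DL, EF, EJ, EM, FG, FJ, FL, GL, GM, JL, JM, LM
  2-simplices (18): ADE, ADJ, AEF, AFG, AGM, AJM, BDE, BDG, BEM, BFG, BFL, BLM, DGL, DJL, EFJ, EJM, FJL, GLM

Hence C_0 ≅ Z^9, C_1 ≅ Z^27, C_2 ≅ Z^18.

Boundary ∂_1: C_1 → C_0 is given by ∂[p,q] = [q] − [p]. For instance
  ∂DJ = J − D.
As a 9×27 matrix over Z this has rank 8, with invariant factors (1,1,1,1,1,1,1,1).

Boundary ∂_2: C_2 → C_1 sends each 2-simplex [p,q,r] to [q,r] − [p,r] + [p,q]. For instance
  ∂DJL = JL − DL + DJ,
  ∂AJM = JM − AM + AJ.
The resulting 27×18 matrix has rank 18, and its Smith normal form has invariant factors (1,1,1,1,1,1,1,1,1,1,1,1,1,1,1,1,1,2).

Now H_k = ker ∂_k / im ∂_{k+1}, so:

  H_0: rank C_0 − rank ∂_1 = 9 − 8 = 1, and the invariant factors of ∂_1 are all 1, so H_0 = Z.
  H_1: rank ker ∂_1 − rank ∂_2 = (27 − 8) − 18 = 1, and ∂_2 has invariant factor 2 > 1, so H_1 = Z ⊕ Z/2Z.
  H_2: rank ker ∂_2 − rank ∂_3 = (18 − 18) − 0 = 0, and there is no ∂_3, so H_2 = 0.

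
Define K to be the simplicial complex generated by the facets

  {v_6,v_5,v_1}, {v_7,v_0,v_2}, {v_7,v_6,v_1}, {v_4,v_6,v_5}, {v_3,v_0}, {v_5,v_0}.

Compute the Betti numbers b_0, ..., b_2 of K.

b_0 = 1, b_1 = 1, b_2 = 0.

Fix the vertex order v_0 < v_1 < v_2 < v_3 < v_4 < v_5 < v_6 < v_7 and write every simplex with vertices in increasing order. Then dim K = 2 and the simplices of K are:

  0-simplices (8): [v_0], [v_1], [v_2], [v_3], [v_4], [v_5], [v_6], [v_7]
  1-simplices (12): [v_0,v_2], [v_0,v_3], [v_0,v_5], [v_0,v_7], [v_1,v_5], [v_1,v_6], [v_1,v_7], [v_2,v_7], [v_4,v_5], [v_4,v_6], [v_5,v_6], [v_6,v_7]
  2-simplices (4): [v_0,v_2,v_7], [v_1,v_5,v_6], [v_1,v_6,v_7], [v_4,v_5,v_6]

giving chain groups C_0 ≅ Z^8, C_1 ≅ Z^12, C_2 ≅ Z^4.

∂_1: C_1 → C_0 sends each edge [p,q] (with p < q) to q − p. For instance
  ∂[v_0,v_7] = [v_7] − [v_0].
As a 8×12 matrix over Z this has rank 7, with invariant factors (1,1,1,1,1,1,1).

∂_2: C_2 → C_1 acts by ∂[p,q,r] = [q,r] − [p,r] + [p,q]. For instance
  ∂[v_0,v_2,v_7] = [v_2,v_7] − [v_0,v_7] + [v_0,v_2],
  ∂[v_1,v_6,v_7] = [v_6,v_7] − [v_1,v_7] + [v_1,v_6].
This gives a 12×4 integer matrix of rank 4; reducing to Smith normal form yields diagonal entries (1,1,1,1).

From H_k ≅ ker(∂_k) / im(∂_{k+1}) we obtain:

  H_0: rank C_0 − rank ∂_1 = 8 − 7 = 1, and the invariant factors of ∂_1 are all 1, so H_0 = Z.
  H_1: rank ker ∂_1 − rank ∂_2 = (12 − 7) − 4 = 1, and the invariant factors of ∂_2 are all 1, so H_1 = Z.
  H_2: rank ker ∂_2 − rank ∂_3 = (4 − 4) − 0 = 0, and there is no ∂_3, so H_2 = 0.

As a check, the Euler characteristic is 8 − 12 + 4 = 0, which agrees with 1 − 1 + 0 = 0.

Hence the Betti numbers are b_0 = 1, b_1 = 1, b_2 = 0.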